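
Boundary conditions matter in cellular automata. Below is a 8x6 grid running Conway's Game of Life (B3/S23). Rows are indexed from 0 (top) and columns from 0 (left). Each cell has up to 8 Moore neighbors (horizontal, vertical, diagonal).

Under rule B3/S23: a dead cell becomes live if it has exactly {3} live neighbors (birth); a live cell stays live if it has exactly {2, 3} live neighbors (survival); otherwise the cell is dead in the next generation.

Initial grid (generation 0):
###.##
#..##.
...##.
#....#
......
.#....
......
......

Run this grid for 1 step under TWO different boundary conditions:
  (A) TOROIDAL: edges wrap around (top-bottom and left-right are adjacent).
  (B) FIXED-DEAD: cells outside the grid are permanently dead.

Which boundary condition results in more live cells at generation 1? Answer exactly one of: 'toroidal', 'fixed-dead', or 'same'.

Answer: toroidal

Derivation:
Under TOROIDAL boundary, generation 1:
###.#.
#.....
#..#..
....##
#.....
......
......
##...#
Population = 13

Under FIXED-DEAD boundary, generation 1:
###.##
#.....
...#.#
....#.
......
......
......
......
Population = 9

Comparison: toroidal=13, fixed-dead=9 -> toroidal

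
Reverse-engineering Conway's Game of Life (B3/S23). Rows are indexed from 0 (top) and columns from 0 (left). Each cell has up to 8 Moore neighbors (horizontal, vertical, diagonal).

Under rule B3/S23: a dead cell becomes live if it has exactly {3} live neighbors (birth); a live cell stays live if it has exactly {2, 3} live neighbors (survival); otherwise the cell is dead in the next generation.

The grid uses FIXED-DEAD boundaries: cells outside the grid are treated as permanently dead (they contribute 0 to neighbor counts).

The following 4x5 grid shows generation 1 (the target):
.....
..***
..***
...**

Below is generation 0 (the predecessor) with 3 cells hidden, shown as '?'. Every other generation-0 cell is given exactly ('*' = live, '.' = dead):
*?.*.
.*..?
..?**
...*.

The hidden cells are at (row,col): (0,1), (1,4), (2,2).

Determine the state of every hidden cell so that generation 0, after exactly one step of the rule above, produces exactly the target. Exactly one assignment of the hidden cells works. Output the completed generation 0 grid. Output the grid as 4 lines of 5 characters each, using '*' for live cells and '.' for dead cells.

Answer: *..*.
.*...
...**
...*.

Derivation:
Hidden generation-0 cells (in order): (0,1), (1,4), (2,2).
A hidden cell only influences target cells in its own 3x3 neighborhood. Try each of the 2^3 = 8 assignments, step the completed generation 0 forward once under B3/S23, and compare with the target:
  (0,1)=. (1,4)=. (2,2)=. -> step reproduces the target at every cell -> ACCEPT
  (0,1)=. (1,4)=. (2,2)=* -> step gives (1,1)='*' but target has '.' -> reject
  (0,1)=. (1,4)=* (2,2)=. -> step gives (1,3)='.' but target has '*' -> reject
  (0,1)=. (1,4)=* (2,2)=* -> step gives (1,1)='*' but target has '.' -> reject
  (0,1)=* (1,4)=. (2,2)=. -> step gives (0,0)='*' but target has '.' -> reject
  (0,1)=* (1,4)=. (2,2)=* -> step gives (0,0)='*' but target has '.' -> reject
  (0,1)=* (1,4)=* (2,2)=. -> step gives (0,0)='*' but target has '.' -> reject
  (0,1)=* (1,4)=* (2,2)=* -> step gives (0,0)='*' but target has '.' -> reject
Unique solution: (0,1)=dead, (1,4)=dead, (2,2)=dead.
Check: live-neighbor counts of every cell in the completed generation 0:
12201
21333
11322
00223
Applying B3/S23 to generation 0 with these counts gives:
.....
..***
..***
...**
which matches the target exactly.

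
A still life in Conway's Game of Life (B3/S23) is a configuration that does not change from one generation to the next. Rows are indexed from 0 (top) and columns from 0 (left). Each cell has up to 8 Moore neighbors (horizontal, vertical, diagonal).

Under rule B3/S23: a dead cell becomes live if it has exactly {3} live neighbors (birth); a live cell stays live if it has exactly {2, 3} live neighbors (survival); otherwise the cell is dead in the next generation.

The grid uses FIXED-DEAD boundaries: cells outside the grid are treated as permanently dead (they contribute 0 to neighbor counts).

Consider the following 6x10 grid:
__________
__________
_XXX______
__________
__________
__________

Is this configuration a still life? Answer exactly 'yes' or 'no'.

Answer: no

Derivation:
Compute generation 1 and compare to generation 0 (given above):
Generation 1:
__________
__X_______
__X_______
__X_______
__________
__________
Cell (1,2) differs: gen0=0 vs gen1=1 -> NOT a still life.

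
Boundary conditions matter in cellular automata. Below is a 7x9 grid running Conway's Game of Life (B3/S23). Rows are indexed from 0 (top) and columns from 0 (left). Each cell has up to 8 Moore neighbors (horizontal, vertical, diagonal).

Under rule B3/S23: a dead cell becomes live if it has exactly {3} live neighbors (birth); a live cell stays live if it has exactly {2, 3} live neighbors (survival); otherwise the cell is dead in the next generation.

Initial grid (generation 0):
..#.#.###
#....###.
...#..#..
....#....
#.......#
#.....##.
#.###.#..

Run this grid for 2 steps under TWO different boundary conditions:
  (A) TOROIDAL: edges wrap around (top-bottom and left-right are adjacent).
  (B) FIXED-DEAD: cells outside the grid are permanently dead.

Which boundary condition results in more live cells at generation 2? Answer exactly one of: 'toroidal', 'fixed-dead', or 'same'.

Under TOROIDAL boundary, generation 2:
..#.##...
....#....
...###...
......#..
#......#.
#..#####.
#.#.#.#..
Population = 20

Under FIXED-DEAD boundary, generation 2:
.........
...###..#
...###.#.
......##.
.......#.
..#..#..#
..#..#.#.
Population = 17

Comparison: toroidal=20, fixed-dead=17 -> toroidal

Answer: toroidal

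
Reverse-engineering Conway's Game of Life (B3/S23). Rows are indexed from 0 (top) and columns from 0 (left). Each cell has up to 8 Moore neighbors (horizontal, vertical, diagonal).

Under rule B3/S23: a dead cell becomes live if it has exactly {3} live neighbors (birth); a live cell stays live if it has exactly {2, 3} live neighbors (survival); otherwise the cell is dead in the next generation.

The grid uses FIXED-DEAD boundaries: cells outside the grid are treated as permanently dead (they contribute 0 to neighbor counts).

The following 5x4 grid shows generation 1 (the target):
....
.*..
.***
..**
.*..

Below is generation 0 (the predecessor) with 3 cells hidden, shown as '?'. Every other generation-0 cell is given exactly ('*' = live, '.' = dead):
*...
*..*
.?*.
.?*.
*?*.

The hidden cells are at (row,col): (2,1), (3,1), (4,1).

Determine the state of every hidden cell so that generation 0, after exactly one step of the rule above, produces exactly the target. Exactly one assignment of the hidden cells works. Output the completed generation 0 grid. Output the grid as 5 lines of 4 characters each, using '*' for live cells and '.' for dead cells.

Hidden generation-0 cells (in order): (2,1), (3,1), (4,1).
A hidden cell only influences target cells in its own 3x3 neighborhood. Try each of the 2^3 = 8 assignments, step the completed generation 0 forward once under B3/S23, and compare with the target:
  (2,1)=. (3,1)=. (4,1)=. -> step reproduces the target at every cell -> ACCEPT
  (2,1)=. (3,1)=. (4,1)=* -> step gives (4,2)='*' but target has '.' -> reject
  (2,1)=. (3,1)=* (4,1)=. -> step gives (2,1)='.' but target has '*' -> reject
  (2,1)=. (3,1)=* (4,1)=* -> step gives (2,1)='.' but target has '*' -> reject
  (2,1)=* (3,1)=. (4,1)=. -> step gives (1,0)='*' but target has '.' -> reject
  (2,1)=* (3,1)=. (4,1)=* -> step gives (1,0)='*' but target has '.' -> reject
  (2,1)=* (3,1)=* (4,1)=. -> step gives (1,0)='*' but target has '.' -> reject
  (2,1)=* (3,1)=* (4,1)=* -> step gives (1,0)='*' but target has '.' -> reject
Unique solution: (2,1)=dead, (3,1)=dead, (4,1)=dead.
Check: live-neighbor counts of every cell in the completed generation 0:
1211
1321
1323
1423
0312
Applying B3/S23 to generation 0 with these counts gives:
....
.*..
.***
..**
.*..
which matches the target exactly.

Answer: *...
*..*
..*.
..*.
*.*.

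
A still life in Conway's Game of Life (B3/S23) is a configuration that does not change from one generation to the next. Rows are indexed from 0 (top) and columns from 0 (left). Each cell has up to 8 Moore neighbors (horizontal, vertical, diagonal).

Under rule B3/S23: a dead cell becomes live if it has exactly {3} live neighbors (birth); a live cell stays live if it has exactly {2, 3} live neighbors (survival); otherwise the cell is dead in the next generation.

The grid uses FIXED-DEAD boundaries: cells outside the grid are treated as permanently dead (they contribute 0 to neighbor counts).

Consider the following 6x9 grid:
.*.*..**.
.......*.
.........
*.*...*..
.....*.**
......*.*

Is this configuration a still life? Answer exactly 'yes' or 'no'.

Answer: no

Derivation:
Compute generation 1 and compare to generation 0 (given above):
Generation 1:
......**.
......**.
.........
......**.
.....*..*
......*.*
Cell (0,1) differs: gen0=1 vs gen1=0 -> NOT a still life.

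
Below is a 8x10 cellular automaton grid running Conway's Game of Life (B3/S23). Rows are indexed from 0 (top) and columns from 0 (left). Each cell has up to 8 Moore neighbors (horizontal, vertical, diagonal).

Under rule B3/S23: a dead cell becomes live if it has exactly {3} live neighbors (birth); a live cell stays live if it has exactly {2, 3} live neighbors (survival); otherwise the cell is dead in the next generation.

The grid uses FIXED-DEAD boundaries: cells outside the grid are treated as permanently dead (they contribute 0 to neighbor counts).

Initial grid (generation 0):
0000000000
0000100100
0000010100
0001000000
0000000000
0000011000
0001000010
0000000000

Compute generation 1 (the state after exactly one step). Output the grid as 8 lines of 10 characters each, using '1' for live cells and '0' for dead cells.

Simulating step by step:
Generation 0 (given above): 9 live cells
Generation 1: 3 live cells
(generation 1 grid is the final answer)

Answer: 0000000000
0000001000
0000101000
0000000000
0000000000
0000000000
0000000000
0000000000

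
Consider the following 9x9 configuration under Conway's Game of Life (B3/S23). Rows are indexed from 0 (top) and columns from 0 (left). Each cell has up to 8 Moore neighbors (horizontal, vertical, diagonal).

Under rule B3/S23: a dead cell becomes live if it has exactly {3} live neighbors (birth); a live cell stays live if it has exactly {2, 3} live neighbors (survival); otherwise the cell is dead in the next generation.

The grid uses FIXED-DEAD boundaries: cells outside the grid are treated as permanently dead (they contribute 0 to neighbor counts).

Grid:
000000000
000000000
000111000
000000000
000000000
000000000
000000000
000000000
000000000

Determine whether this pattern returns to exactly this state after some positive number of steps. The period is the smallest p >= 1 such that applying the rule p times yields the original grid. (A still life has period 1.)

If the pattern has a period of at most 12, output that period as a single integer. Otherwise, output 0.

Answer: 2

Derivation:
Simulating and comparing each generation to the original:
Gen 0 (original, given above): 3 live cells
Gen 1: 3 live cells, differs from original
Gen 2: 3 live cells, MATCHES original -> period = 2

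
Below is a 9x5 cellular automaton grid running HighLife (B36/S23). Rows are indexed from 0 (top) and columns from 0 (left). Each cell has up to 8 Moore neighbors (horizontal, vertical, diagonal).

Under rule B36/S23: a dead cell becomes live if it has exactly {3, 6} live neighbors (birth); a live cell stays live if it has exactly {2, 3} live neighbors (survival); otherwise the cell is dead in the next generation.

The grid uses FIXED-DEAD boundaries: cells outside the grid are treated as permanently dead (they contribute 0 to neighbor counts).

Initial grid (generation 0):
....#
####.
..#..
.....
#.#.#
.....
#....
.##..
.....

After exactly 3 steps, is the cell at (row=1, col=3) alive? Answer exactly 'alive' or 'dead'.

Answer: alive

Derivation:
Simulating step by step:
Generation 0 (given above): 12 live cells
Generation 1: 13 live cells
.###.
.###.
..##.
.#.#.
.....
.#...
.#...
.#...
.....
Generation 2: 9 live cells
.#.#.
....#
....#
...#.
..#..
.....
###..
.....
.....
Generation 3: 8 live cells
.....
...##
...##
...#.
.....
..#..
.#...
.#...
.....

Cell (1,3) at generation 3: 1 -> alive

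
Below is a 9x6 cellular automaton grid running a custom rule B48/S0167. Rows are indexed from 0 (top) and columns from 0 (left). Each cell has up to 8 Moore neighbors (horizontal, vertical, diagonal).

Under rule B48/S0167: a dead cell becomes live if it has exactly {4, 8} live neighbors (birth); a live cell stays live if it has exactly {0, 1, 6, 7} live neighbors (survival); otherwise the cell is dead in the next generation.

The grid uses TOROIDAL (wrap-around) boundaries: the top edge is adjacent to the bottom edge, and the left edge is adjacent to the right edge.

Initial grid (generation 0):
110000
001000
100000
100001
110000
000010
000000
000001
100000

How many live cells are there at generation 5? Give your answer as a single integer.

Answer: 6

Derivation:
Simulating step by step:
Generation 0 (given above): 11 live cells
Generation 1: 6 live cells
000000
011000
000000
010000
000001
000010
000000
000001
000000
Generation 2: 6 live cells
000000
011000
000000
010000
000001
000010
000000
000001
000000
Generation 3: 6 live cells
000000
011000
000000
010000
000001
000010
000000
000001
000000
Generation 4: 6 live cells
000000
011000
000000
010000
000001
000010
000000
000001
000000
Generation 5: 6 live cells
000000
011000
000000
010000
000001
000010
000000
000001
000000
Population at generation 5: 6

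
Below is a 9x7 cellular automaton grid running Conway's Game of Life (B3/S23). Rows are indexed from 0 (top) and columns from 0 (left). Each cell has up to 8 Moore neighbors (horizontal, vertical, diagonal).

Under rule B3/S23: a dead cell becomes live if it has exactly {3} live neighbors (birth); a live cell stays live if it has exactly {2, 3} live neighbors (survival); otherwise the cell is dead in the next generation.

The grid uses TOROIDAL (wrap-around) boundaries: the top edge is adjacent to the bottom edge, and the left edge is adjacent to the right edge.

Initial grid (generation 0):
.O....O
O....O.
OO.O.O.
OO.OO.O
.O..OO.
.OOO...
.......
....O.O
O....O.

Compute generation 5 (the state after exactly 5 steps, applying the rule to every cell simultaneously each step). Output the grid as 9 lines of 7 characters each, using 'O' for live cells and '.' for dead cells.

Simulating step by step:
Generation 0 (given above): 23 live cells
Generation 1: 20 live cells
.O...O.
..O.OO.
...O.O.
...O...
.....OO
.OOOO..
..OO...
.....OO
O....O.
Generation 2: 23 live cells
.O...O.
..OO.OO
..OO.O.
.....OO
.....O.
.O..OO.
.O...O.
....OOO
O...OO.
Generation 3: 18 live cells
OOOO...
.O.O.OO
..OO...
.....OO
.......
....OOO
O......
O......
O......
Generation 4: 17 live cells
...OO..
......O
O.OO...
.......
....O..
.....OO
O....O.
OO....O
O.O...O
Generation 5: 18 live cells
(generation 5 grid is the final answer)

Answer: O..O.OO
..O.O..
.......
...O...
.....O.
....OOO
.O...O.
.....O.
..OO.OO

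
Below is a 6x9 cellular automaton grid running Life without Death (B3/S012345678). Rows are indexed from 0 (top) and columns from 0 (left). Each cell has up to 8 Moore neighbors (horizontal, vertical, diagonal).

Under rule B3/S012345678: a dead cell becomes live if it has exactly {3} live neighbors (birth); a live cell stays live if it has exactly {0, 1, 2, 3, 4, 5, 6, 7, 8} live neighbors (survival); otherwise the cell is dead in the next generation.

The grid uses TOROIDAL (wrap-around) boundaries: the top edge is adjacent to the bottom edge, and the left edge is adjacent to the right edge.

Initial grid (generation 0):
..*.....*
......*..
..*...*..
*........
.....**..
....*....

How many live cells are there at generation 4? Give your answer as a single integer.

Simulating step by step:
Generation 0 (given above): 9 live cells
Generation 1: 13 live cells
..*.....*
......**.
..*...*..
*....**..
.....**..
....**...
Generation 2: 18 live cells
..*..****
......**.
..*...*..
*....***.
.....**..
....***..
Generation 3: 21 live cells
..*.*****
......***
..*...*.*
*....***.
.....**..
....***..
Generation 4: 27 live cells
..*******
*..*..***
*.*...*.*
*....****
.....**..
...****..
Population at generation 4: 27

Answer: 27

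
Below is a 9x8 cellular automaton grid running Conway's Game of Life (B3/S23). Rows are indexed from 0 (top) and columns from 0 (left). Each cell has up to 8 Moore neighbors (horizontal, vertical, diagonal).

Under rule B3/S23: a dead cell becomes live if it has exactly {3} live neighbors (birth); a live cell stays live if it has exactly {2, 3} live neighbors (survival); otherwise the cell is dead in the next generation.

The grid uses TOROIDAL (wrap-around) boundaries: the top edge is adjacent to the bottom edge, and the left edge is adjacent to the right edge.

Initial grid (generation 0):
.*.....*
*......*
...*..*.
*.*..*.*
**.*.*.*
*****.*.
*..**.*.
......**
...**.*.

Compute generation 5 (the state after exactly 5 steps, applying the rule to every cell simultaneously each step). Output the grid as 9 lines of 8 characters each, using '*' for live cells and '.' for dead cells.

Answer: ......*.
.**..*..
...*.**.
.*..*...
..**....
....***.
.......*
.....**.
.....*.*

Derivation:
Simulating step by step:
Generation 0 (given above): 30 live cells
Generation 1: 19 live cells
......**
*.....**
.*....*.
..**.*..
.....*..
......*.
*...*.*.
......*.
*....**.
Generation 2: 19 live cells
........
*....*..
***..**.
..*.***.
....***.
......**
......*.
......*.
.....*..
Generation 3: 15 live cells
........
*....***
*.**....
..*.....
...**...
.......*
.....**.
.....**.
........
Generation 4: 21 live cells
......**
**....**
*.**..*.
.**.*...
...*....
....***.
.....*.*
.....**.
........
Generation 5: 19 live cells
(generation 5 grid is the final answer)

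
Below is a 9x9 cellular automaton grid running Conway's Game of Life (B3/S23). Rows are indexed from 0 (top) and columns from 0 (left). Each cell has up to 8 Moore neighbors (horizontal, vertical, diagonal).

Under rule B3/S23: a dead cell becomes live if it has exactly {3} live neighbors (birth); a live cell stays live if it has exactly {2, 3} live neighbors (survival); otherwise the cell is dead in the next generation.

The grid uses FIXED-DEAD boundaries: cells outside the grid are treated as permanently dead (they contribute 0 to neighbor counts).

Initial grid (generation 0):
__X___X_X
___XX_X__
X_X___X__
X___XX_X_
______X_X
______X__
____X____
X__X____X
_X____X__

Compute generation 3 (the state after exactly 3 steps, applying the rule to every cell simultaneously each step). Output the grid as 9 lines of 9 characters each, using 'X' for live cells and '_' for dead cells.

Answer: __XX_____
XX_X_____
XXX__X___
____XX_XX
_____X_X_
______X__
_________
_________
_________

Derivation:
Simulating step by step:
Generation 0 (given above): 22 live cells
Generation 1: 16 live cells
___X_X_X_
_XXX__X__
_X____XX_
_X___X_X_
______X__
_____X_X_
_________
_________
_________
Generation 2: 16 live cells
___XX_X__
_X_XXX___
XX___X_X_
_____X_X_
_____X_X_
______X__
_________
_________
_________
Generation 3: 16 live cells
(generation 3 grid is the final answer)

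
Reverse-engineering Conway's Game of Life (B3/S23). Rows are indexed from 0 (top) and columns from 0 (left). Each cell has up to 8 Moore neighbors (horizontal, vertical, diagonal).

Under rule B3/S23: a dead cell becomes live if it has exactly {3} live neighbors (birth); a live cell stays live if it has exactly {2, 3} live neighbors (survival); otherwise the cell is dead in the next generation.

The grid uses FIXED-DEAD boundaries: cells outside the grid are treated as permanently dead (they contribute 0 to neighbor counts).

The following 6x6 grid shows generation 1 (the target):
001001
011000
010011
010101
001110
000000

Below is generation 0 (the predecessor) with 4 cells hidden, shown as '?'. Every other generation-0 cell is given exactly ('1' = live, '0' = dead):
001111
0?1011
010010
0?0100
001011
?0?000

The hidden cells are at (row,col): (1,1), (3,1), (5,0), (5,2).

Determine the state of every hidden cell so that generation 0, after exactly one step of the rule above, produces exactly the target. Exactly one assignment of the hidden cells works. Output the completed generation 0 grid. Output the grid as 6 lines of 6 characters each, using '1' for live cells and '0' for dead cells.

Hidden generation-0 cells (in order): (1,1), (3,1), (5,0), (5,2).
A hidden cell only influences target cells in its own 3x3 neighborhood. Try each of the 2^4 = 16 assignments, step the completed generation 0 forward once under B3/S23, and compare with the target:
  (1,1)=0 (3,1)=0 (5,0)=0 (5,2)=0 -> step gives (2,1)='0' but target has '1' -> reject
  (1,1)=0 (3,1)=0 (5,0)=0 (5,2)=1 -> step gives (2,1)='0' but target has '1' -> reject
  (1,1)=0 (3,1)=0 (5,0)=1 (5,2)=0 -> step gives (2,1)='0' but target has '1' -> reject
  (1,1)=0 (3,1)=0 (5,0)=1 (5,2)=1 -> step gives (2,1)='0' but target has '1' -> reject
  (1,1)=0 (3,1)=1 (5,0)=0 (5,2)=0 -> step reproduces the target at every cell -> ACCEPT
  (1,1)=0 (3,1)=1 (5,0)=0 (5,2)=1 -> step gives (4,1)='1' but target has '0' -> reject
  (1,1)=0 (3,1)=1 (5,0)=1 (5,2)=0 -> step gives (4,1)='1' but target has '0' -> reject
  (1,1)=0 (3,1)=1 (5,0)=1 (5,2)=1 -> step gives (4,3)='0' but target has '1' -> reject
  (1,1)=1 (3,1)=0 (5,0)=0 (5,2)=0 -> step gives (0,1)='1' but target has '0' -> reject
  (1,1)=1 (3,1)=0 (5,0)=0 (5,2)=1 -> step gives (0,1)='1' but target has '0' -> reject
  (1,1)=1 (3,1)=0 (5,0)=1 (5,2)=0 -> step gives (0,1)='1' but target has '0' -> reject
  (1,1)=1 (3,1)=0 (5,0)=1 (5,2)=1 -> step gives (0,1)='1' but target has '0' -> reject
  (1,1)=1 (3,1)=1 (5,0)=0 (5,2)=0 -> step gives (0,1)='1' but target has '0' -> reject
  (1,1)=1 (3,1)=1 (5,0)=0 (5,2)=1 -> step gives (0,1)='1' but target has '0' -> reject
  (1,1)=1 (3,1)=1 (5,0)=1 (5,2)=0 -> step gives (0,1)='1' but target has '0' -> reject
  (1,1)=1 (3,1)=1 (5,0)=1 (5,2)=1 -> step gives (0,1)='1' but target has '0' -> reject
Unique solution: (1,1)=dead, (3,1)=live, (5,0)=dead, (5,2)=dead.
Check: live-neighbor counts of every cell in the completed generation 0:
022443
133654
224433
224343
122321
011222
Applying B3/S23 to generation 0 with these counts gives:
001001
011000
010011
010101
001110
000000
which matches the target exactly.

Answer: 001111
001011
010010
010100
001011
000000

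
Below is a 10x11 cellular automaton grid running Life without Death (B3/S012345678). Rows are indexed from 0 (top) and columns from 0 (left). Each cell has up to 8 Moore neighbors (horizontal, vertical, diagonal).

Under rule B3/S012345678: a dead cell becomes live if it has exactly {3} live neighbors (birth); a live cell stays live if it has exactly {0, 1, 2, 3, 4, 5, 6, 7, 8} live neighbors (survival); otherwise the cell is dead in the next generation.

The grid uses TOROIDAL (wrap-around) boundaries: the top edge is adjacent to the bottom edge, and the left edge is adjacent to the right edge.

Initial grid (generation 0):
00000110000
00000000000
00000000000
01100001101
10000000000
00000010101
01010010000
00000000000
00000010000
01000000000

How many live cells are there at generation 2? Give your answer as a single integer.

Simulating step by step:
Generation 0 (given above): 16 live cells
Generation 1: 25 live cells
00000110000
00000000000
00000000000
11100001101
11000000101
10000011101
01010011000
00000000000
00000010000
01000110000
Generation 2: 36 live cells
00000110000
00000000000
11000000000
11100001101
11100010101
10100011101
11010011100
00000011000
00000110000
01000111000
Population at generation 2: 36

Answer: 36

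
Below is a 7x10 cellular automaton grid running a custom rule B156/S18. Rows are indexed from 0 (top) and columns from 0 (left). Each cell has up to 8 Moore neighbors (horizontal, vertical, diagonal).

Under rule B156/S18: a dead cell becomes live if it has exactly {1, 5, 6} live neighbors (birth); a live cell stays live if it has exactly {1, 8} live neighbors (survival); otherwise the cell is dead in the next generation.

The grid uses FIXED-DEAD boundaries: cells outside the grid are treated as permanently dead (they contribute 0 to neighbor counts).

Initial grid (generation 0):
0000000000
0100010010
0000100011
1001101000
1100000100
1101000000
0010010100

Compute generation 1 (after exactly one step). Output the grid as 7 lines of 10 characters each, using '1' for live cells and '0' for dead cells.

Answer: 1110111111
1011011000
0000000000
0000001000
0000000110
0001010000
0000000010

Derivation:
Simulating step by step:
Generation 0 (given above): 19 live cells
Generation 1: 20 live cells
(generation 1 grid is the final answer)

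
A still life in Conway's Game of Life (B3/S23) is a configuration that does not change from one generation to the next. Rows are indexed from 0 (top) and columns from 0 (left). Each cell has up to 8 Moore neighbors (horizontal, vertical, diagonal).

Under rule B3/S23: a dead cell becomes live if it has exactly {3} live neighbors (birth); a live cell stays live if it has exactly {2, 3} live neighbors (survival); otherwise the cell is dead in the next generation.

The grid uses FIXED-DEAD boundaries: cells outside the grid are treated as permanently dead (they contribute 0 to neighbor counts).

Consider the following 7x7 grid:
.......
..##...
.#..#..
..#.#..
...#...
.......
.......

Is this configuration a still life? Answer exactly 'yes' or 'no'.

Compute generation 1 and compare to generation 0 (given above):
Generation 1:
.......
..##...
.#..#..
..#.#..
...#...
.......
.......
The grids are IDENTICAL -> still life.

Answer: yes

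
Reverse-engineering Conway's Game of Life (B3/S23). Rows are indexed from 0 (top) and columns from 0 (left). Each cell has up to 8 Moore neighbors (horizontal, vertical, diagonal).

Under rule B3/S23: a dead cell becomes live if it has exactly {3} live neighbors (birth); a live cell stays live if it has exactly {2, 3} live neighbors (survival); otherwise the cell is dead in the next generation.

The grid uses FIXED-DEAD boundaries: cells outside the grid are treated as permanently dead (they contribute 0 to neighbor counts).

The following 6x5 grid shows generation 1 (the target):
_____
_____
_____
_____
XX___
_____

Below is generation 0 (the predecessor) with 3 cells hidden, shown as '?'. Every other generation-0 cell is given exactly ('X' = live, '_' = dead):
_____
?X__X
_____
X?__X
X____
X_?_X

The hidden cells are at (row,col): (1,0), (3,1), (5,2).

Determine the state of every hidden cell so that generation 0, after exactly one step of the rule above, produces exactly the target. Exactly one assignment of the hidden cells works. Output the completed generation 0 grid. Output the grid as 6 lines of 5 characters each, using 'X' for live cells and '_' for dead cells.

Answer: _____
_X__X
_____
X___X
X____
X___X

Derivation:
Hidden generation-0 cells (in order): (1,0), (3,1), (5,2).
A hidden cell only influences target cells in its own 3x3 neighborhood. Try each of the 2^3 = 8 assignments, step the completed generation 0 forward once under B3/S23, and compare with the target:
  (1,0)=_ (3,1)=_ (5,2)=_ -> step reproduces the target at every cell -> ACCEPT
  (1,0)=_ (3,1)=_ (5,2)=X -> step gives (4,1)='_' but target has 'X' -> reject
  (1,0)=_ (3,1)=X (5,2)=_ -> step gives (2,0)='X' but target has '_' -> reject
  (1,0)=_ (3,1)=X (5,2)=X -> step gives (2,0)='X' but target has '_' -> reject
  (1,0)=X (3,1)=_ (5,2)=_ -> step gives (2,0)='X' but target has '_' -> reject
  (1,0)=X (3,1)=_ (5,2)=X -> step gives (2,0)='X' but target has '_' -> reject
  (1,0)=X (3,1)=X (5,2)=_ -> step gives (3,0)='X' but target has '_' -> reject
  (1,0)=X (3,1)=X (5,2)=X -> step gives (3,0)='X' but target has '_' -> reject
Unique solution: (1,0)=dead, (3,1)=dead, (5,2)=dead.
Check: live-neighbor counts of every cell in the completed generation 0:
11111
10110
22122
12010
23022
12010
Applying B3/S23 to generation 0 with these counts gives:
_____
_____
_____
_____
XX___
_____
which matches the target exactly.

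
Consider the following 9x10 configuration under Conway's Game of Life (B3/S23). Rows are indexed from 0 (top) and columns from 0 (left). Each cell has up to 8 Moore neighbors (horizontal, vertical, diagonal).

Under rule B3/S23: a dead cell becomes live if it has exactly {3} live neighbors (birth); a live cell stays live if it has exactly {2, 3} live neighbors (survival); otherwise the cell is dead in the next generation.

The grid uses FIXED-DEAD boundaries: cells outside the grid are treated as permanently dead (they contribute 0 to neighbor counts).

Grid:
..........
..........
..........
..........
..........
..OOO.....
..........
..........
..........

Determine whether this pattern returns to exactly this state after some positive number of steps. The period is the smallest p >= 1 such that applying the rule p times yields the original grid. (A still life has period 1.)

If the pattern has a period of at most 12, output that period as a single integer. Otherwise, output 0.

Simulating and comparing each generation to the original:
Gen 0 (original, given above): 3 live cells
Gen 1: 3 live cells, differs from original
Gen 2: 3 live cells, MATCHES original -> period = 2

Answer: 2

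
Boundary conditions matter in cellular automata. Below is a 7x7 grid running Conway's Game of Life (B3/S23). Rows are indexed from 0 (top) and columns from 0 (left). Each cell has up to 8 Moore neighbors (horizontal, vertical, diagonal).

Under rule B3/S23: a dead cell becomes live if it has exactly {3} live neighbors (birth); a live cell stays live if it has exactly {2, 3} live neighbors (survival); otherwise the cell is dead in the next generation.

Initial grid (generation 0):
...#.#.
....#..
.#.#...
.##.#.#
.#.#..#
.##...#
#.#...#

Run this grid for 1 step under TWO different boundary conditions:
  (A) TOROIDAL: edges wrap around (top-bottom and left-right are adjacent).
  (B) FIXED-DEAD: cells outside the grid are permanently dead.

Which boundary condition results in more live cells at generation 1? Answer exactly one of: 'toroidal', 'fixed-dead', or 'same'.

Answer: toroidal

Derivation:
Under TOROIDAL boundary, generation 1:
...####
..###..
##.###.
.#..##.
...#..#
...#.##
#.##.##
Population = 25

Under FIXED-DEAD boundary, generation 1:
....#..
..###..
.#.###.
##..##.
#..#..#
#..#.##
..#....
Population = 20

Comparison: toroidal=25, fixed-dead=20 -> toroidal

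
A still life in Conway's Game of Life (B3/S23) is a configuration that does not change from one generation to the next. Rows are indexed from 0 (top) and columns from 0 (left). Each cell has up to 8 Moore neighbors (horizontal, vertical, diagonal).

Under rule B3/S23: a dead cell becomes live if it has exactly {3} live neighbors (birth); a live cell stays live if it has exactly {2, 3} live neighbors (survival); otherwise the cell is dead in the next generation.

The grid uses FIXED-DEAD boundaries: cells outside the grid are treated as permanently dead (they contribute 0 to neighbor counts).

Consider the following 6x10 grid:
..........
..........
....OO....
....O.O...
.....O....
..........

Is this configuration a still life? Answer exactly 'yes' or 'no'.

Answer: yes

Derivation:
Compute generation 1 and compare to generation 0 (given above):
Generation 1:
..........
..........
....OO....
....O.O...
.....O....
..........
The grids are IDENTICAL -> still life.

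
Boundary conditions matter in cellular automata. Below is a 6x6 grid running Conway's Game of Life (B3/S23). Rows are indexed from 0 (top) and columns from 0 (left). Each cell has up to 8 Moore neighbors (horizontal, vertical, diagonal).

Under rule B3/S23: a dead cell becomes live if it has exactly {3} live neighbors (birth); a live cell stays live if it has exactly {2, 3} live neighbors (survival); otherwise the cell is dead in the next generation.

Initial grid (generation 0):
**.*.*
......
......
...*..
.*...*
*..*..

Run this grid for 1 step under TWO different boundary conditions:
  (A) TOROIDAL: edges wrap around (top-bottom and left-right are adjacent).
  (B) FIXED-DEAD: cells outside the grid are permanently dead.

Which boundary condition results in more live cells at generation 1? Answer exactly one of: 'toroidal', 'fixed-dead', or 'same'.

Answer: toroidal

Derivation:
Under TOROIDAL boundary, generation 1:
***.**
*.....
......
......
*.*.*.
......
Population = 9

Under FIXED-DEAD boundary, generation 1:
......
......
......
......
..*.*.
......
Population = 2

Comparison: toroidal=9, fixed-dead=2 -> toroidal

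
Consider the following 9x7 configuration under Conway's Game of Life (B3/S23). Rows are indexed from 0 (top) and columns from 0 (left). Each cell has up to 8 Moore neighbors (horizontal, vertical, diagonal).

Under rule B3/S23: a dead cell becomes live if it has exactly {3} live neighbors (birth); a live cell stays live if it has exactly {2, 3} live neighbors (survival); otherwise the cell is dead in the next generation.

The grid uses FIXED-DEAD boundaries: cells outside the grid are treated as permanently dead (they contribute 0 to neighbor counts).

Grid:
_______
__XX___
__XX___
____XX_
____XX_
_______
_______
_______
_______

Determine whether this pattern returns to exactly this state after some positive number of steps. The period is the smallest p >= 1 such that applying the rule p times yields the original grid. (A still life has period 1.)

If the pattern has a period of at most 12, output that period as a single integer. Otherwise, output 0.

Simulating and comparing each generation to the original:
Gen 0 (original, given above): 8 live cells
Gen 1: 6 live cells, differs from original
Gen 2: 8 live cells, MATCHES original -> period = 2

Answer: 2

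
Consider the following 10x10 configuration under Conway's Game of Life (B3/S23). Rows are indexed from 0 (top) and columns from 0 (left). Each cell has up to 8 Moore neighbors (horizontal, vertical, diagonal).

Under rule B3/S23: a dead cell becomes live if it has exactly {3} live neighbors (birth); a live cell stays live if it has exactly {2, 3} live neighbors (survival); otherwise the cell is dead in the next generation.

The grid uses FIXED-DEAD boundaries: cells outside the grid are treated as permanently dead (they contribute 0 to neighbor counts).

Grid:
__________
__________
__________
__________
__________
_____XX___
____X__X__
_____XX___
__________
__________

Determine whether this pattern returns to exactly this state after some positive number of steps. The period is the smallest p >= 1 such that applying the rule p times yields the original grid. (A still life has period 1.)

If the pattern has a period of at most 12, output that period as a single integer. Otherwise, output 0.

Answer: 1

Derivation:
Simulating and comparing each generation to the original:
Gen 0 (original, given above): 6 live cells
Gen 1: 6 live cells, MATCHES original -> period = 1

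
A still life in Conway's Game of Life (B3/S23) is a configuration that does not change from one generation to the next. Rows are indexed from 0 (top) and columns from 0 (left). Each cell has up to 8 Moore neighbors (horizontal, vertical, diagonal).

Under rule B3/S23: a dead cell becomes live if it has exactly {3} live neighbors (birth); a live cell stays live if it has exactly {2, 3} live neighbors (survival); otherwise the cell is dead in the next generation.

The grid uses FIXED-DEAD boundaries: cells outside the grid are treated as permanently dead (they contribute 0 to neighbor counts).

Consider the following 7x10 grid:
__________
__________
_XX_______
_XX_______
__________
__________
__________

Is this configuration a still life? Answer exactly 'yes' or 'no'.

Compute generation 1 and compare to generation 0 (given above):
Generation 1:
__________
__________
_XX_______
_XX_______
__________
__________
__________
The grids are IDENTICAL -> still life.

Answer: yes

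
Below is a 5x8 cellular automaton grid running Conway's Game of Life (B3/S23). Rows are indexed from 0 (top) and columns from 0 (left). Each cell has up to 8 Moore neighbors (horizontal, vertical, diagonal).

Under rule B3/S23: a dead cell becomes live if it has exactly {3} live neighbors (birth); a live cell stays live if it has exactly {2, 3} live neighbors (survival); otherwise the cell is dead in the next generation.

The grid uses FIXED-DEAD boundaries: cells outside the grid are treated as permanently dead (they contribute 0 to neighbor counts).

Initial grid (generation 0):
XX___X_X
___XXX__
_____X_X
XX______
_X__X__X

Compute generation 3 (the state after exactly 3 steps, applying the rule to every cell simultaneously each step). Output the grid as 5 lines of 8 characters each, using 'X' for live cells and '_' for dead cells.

Answer: _____X__
____X___
____X_X_
XX___XX_
XX______

Derivation:
Simulating step by step:
Generation 0 (given above): 14 live cells
Generation 1: 10 live cells
_____XX_
_____X__
_____XX_
XX____X_
XX______
Generation 2: 11 live cells
_____XX_
____X___
_____XX_
XX___XX_
XX______
Generation 3: 10 live cells
(generation 3 grid is the final answer)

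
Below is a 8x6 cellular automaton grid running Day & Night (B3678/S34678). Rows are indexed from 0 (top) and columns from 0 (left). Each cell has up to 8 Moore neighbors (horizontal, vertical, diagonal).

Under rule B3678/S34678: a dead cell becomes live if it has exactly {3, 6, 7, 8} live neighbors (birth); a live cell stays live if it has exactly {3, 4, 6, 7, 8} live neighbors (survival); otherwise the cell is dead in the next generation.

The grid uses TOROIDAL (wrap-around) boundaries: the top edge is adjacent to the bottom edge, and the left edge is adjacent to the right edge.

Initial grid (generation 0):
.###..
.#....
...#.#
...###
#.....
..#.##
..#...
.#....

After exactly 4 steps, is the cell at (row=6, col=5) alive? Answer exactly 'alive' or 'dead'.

Simulating step by step:
Generation 0 (given above): 15 live cells
Generation 1: 17 live cells
###...
#..##.
#.#...
#...##
......
.#.#..
.#.#..
.#.#..
Generation 2: 20 live cells
###.##
##.#..
#....#
.#...#
#...##
......
#.#.#.
.##...
Generation 3: 18 live cells
.#...#
#....#
..#.##
#.....
#....#
##.##.
...#..
.##.#.
Generation 4: 24 live cells
.##.##
##...#
.#...#
##..#.
#...##
#.#.#.
#..#.#
#.##..

Cell (6,5) at generation 4: 1 -> alive

Answer: alive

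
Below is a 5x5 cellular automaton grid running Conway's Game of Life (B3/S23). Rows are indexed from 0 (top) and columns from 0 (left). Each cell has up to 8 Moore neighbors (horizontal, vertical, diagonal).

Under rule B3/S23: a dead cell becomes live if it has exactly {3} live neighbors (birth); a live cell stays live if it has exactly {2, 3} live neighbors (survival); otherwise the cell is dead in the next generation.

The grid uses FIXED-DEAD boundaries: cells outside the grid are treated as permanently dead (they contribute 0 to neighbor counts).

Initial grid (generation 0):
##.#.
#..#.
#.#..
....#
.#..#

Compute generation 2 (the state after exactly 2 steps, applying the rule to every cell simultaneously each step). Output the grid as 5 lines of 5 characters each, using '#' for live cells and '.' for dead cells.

Simulating step by step:
Generation 0 (given above): 10 live cells
Generation 1: 9 live cells
###..
#..#.
.#.#.
.#.#.
.....
Generation 2: 9 live cells
(generation 2 grid is the final answer)

Answer: ###..
#..#.
##.##
.....
.....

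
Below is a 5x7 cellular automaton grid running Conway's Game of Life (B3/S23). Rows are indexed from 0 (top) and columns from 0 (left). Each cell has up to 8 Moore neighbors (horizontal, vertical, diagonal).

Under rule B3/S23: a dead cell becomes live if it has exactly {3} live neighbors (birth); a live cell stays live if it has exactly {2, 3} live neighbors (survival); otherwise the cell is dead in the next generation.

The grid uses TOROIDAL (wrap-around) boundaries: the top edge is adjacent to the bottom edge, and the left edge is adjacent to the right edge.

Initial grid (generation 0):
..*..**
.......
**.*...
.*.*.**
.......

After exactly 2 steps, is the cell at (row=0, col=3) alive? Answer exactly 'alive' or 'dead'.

Simulating step by step:
Generation 0 (given above): 10 live cells
Generation 1: 14 live cells
.......
***...*
**..*.*
.*..*.*
*.*.*..
Generation 2: 14 live cells
..**..*
..*..**
...*...
..*.*.*
**.*.*.

Cell (0,3) at generation 2: 1 -> alive

Answer: alive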